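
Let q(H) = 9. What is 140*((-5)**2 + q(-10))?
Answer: 4760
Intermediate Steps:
140*((-5)**2 + q(-10)) = 140*((-5)**2 + 9) = 140*(25 + 9) = 140*34 = 4760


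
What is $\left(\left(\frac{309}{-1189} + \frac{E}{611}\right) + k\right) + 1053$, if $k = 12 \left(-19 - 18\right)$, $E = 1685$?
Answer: $\frac{444240377}{726479} \approx 611.5$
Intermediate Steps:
$k = -444$ ($k = 12 \left(-37\right) = -444$)
$\left(\left(\frac{309}{-1189} + \frac{E}{611}\right) + k\right) + 1053 = \left(\left(\frac{309}{-1189} + \frac{1685}{611}\right) - 444\right) + 1053 = \left(\left(309 \left(- \frac{1}{1189}\right) + 1685 \cdot \frac{1}{611}\right) - 444\right) + 1053 = \left(\left(- \frac{309}{1189} + \frac{1685}{611}\right) - 444\right) + 1053 = \left(\frac{1814666}{726479} - 444\right) + 1053 = - \frac{320742010}{726479} + 1053 = \frac{444240377}{726479}$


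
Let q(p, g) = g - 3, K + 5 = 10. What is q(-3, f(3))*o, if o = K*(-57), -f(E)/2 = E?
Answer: 2565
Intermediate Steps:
f(E) = -2*E
K = 5 (K = -5 + 10 = 5)
q(p, g) = -3 + g
o = -285 (o = 5*(-57) = -285)
q(-3, f(3))*o = (-3 - 2*3)*(-285) = (-3 - 6)*(-285) = -9*(-285) = 2565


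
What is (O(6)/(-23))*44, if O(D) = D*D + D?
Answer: -1848/23 ≈ -80.348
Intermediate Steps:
O(D) = D + D**2 (O(D) = D**2 + D = D + D**2)
(O(6)/(-23))*44 = ((6*(1 + 6))/(-23))*44 = ((6*7)*(-1/23))*44 = (42*(-1/23))*44 = -42/23*44 = -1848/23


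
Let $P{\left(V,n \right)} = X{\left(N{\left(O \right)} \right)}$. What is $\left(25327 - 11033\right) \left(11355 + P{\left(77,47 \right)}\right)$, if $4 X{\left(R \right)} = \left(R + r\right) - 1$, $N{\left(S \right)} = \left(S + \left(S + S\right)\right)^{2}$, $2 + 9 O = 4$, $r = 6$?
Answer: $\frac{2921900863}{18} \approx 1.6233 \cdot 10^{8}$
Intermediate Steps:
$O = \frac{2}{9}$ ($O = - \frac{2}{9} + \frac{1}{9} \cdot 4 = - \frac{2}{9} + \frac{4}{9} = \frac{2}{9} \approx 0.22222$)
$N{\left(S \right)} = 9 S^{2}$ ($N{\left(S \right)} = \left(S + 2 S\right)^{2} = \left(3 S\right)^{2} = 9 S^{2}$)
$X{\left(R \right)} = \frac{5}{4} + \frac{R}{4}$ ($X{\left(R \right)} = \frac{\left(R + 6\right) - 1}{4} = \frac{\left(6 + R\right) - 1}{4} = \frac{5 + R}{4} = \frac{5}{4} + \frac{R}{4}$)
$P{\left(V,n \right)} = \frac{49}{36}$ ($P{\left(V,n \right)} = \frac{5}{4} + \frac{9 \left(\frac{2}{9}\right)^{2}}{4} = \frac{5}{4} + \frac{9 \cdot \frac{4}{81}}{4} = \frac{5}{4} + \frac{1}{4} \cdot \frac{4}{9} = \frac{5}{4} + \frac{1}{9} = \frac{49}{36}$)
$\left(25327 - 11033\right) \left(11355 + P{\left(77,47 \right)}\right) = \left(25327 - 11033\right) \left(11355 + \frac{49}{36}\right) = 14294 \cdot \frac{408829}{36} = \frac{2921900863}{18}$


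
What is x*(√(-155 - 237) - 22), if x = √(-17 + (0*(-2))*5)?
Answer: -14*√34 - 22*I*√17 ≈ -81.633 - 90.708*I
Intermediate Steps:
x = I*√17 (x = √(-17 + 0*5) = √(-17 + 0) = √(-17) = I*√17 ≈ 4.1231*I)
x*(√(-155 - 237) - 22) = (I*√17)*(√(-155 - 237) - 22) = (I*√17)*(√(-392) - 22) = (I*√17)*(14*I*√2 - 22) = (I*√17)*(-22 + 14*I*√2) = I*√17*(-22 + 14*I*√2)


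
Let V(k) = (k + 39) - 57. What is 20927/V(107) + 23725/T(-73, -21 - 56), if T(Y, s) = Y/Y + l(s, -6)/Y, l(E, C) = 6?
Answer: 155543434/5963 ≈ 26085.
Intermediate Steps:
V(k) = -18 + k (V(k) = (39 + k) - 57 = -18 + k)
T(Y, s) = 1 + 6/Y (T(Y, s) = Y/Y + 6/Y = 1 + 6/Y)
20927/V(107) + 23725/T(-73, -21 - 56) = 20927/(-18 + 107) + 23725/(((6 - 73)/(-73))) = 20927/89 + 23725/((-1/73*(-67))) = 20927*(1/89) + 23725/(67/73) = 20927/89 + 23725*(73/67) = 20927/89 + 1731925/67 = 155543434/5963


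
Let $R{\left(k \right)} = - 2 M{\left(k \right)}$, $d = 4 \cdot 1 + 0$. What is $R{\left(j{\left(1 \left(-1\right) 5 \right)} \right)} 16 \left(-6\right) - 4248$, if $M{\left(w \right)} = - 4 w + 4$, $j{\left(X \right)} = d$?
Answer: $-6552$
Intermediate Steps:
$d = 4$ ($d = 4 + 0 = 4$)
$j{\left(X \right)} = 4$
$M{\left(w \right)} = 4 - 4 w$
$R{\left(k \right)} = -8 + 8 k$ ($R{\left(k \right)} = - 2 \left(4 - 4 k\right) = -8 + 8 k$)
$R{\left(j{\left(1 \left(-1\right) 5 \right)} \right)} 16 \left(-6\right) - 4248 = \left(-8 + 8 \cdot 4\right) 16 \left(-6\right) - 4248 = \left(-8 + 32\right) 16 \left(-6\right) - 4248 = 24 \cdot 16 \left(-6\right) - 4248 = 384 \left(-6\right) - 4248 = -2304 - 4248 = -6552$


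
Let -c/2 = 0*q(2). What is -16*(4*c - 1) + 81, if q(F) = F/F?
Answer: 97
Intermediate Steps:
q(F) = 1
c = 0 (c = -0 = -2*0 = 0)
-16*(4*c - 1) + 81 = -16*(4*0 - 1) + 81 = -16*(0 - 1) + 81 = -16*(-1) + 81 = 16 + 81 = 97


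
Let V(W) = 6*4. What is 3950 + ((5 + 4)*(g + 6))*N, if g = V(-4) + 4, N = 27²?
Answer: 227024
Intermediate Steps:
N = 729
V(W) = 24
g = 28 (g = 24 + 4 = 28)
3950 + ((5 + 4)*(g + 6))*N = 3950 + ((5 + 4)*(28 + 6))*729 = 3950 + (9*34)*729 = 3950 + 306*729 = 3950 + 223074 = 227024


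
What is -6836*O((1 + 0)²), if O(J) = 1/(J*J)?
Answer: -6836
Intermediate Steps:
O(J) = J⁻² (O(J) = 1/(J²) = J⁻²)
-6836*O((1 + 0)²) = -6836/(1 + 0)⁴ = -6836/(1²)² = -6836/1² = -6836*1 = -6836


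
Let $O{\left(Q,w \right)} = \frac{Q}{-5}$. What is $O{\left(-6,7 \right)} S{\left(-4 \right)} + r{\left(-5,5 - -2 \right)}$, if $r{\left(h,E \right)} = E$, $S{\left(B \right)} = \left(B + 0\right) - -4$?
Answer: $7$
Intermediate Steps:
$S{\left(B \right)} = 4 + B$ ($S{\left(B \right)} = B + 4 = 4 + B$)
$O{\left(Q,w \right)} = - \frac{Q}{5}$ ($O{\left(Q,w \right)} = Q \left(- \frac{1}{5}\right) = - \frac{Q}{5}$)
$O{\left(-6,7 \right)} S{\left(-4 \right)} + r{\left(-5,5 - -2 \right)} = \left(- \frac{1}{5}\right) \left(-6\right) \left(4 - 4\right) + \left(5 - -2\right) = \frac{6}{5} \cdot 0 + \left(5 + 2\right) = 0 + 7 = 7$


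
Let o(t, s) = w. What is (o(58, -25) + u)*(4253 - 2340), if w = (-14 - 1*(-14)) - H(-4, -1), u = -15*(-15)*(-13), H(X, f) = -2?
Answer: -5591699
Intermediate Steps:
u = -2925 (u = 225*(-13) = -2925)
w = 2 (w = (-14 - 1*(-14)) - 1*(-2) = (-14 + 14) + 2 = 0 + 2 = 2)
o(t, s) = 2
(o(58, -25) + u)*(4253 - 2340) = (2 - 2925)*(4253 - 2340) = -2923*1913 = -5591699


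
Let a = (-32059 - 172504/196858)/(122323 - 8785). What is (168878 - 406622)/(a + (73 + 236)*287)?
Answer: -2656891858334688/991067662875203 ≈ -2.6808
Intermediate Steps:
a = -3155621563/11175431802 (a = (-32059 - 172504*1/196858)/113538 = (-32059 - 86252/98429)*(1/113538) = -3155621563/98429*1/113538 = -3155621563/11175431802 ≈ -0.28237)
(168878 - 406622)/(a + (73 + 236)*287) = (168878 - 406622)/(-3155621563/11175431802 + (73 + 236)*287) = -237744/(-3155621563/11175431802 + 309*287) = -237744/(-3155621563/11175431802 + 88683) = -237744/991067662875203/11175431802 = -237744*11175431802/991067662875203 = -2656891858334688/991067662875203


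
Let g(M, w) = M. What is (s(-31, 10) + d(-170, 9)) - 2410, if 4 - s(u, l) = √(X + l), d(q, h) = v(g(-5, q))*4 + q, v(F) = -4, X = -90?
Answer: -2592 - 4*I*√5 ≈ -2592.0 - 8.9443*I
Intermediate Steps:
d(q, h) = -16 + q (d(q, h) = -4*4 + q = -16 + q)
s(u, l) = 4 - √(-90 + l)
(s(-31, 10) + d(-170, 9)) - 2410 = ((4 - √(-90 + 10)) + (-16 - 170)) - 2410 = ((4 - √(-80)) - 186) - 2410 = ((4 - 4*I*√5) - 186) - 2410 = (-182 - 4*I*√5) - 2410 = -2592 - 4*I*√5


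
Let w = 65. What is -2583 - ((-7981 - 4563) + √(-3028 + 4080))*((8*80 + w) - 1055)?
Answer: -4392983 + 700*√263 ≈ -4.3816e+6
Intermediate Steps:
-2583 - ((-7981 - 4563) + √(-3028 + 4080))*((8*80 + w) - 1055) = -2583 - ((-7981 - 4563) + √(-3028 + 4080))*((8*80 + 65) - 1055) = -2583 - (-12544 + √1052)*((640 + 65) - 1055) = -2583 - (-12544 + 2*√263)*(705 - 1055) = -2583 - (-12544 + 2*√263)*(-350) = -2583 - (4390400 - 700*√263) = -2583 + (-4390400 + 700*√263) = -4392983 + 700*√263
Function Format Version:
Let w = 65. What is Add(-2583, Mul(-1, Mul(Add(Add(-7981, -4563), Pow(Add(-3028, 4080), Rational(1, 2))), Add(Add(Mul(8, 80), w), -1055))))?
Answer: Add(-4392983, Mul(700, Pow(263, Rational(1, 2)))) ≈ -4.3816e+6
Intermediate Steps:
Add(-2583, Mul(-1, Mul(Add(Add(-7981, -4563), Pow(Add(-3028, 4080), Rational(1, 2))), Add(Add(Mul(8, 80), w), -1055)))) = Add(-2583, Mul(-1, Mul(Add(Add(-7981, -4563), Pow(Add(-3028, 4080), Rational(1, 2))), Add(Add(Mul(8, 80), 65), -1055)))) = Add(-2583, Mul(-1, Mul(Add(-12544, Pow(1052, Rational(1, 2))), Add(Add(640, 65), -1055)))) = Add(-2583, Mul(-1, Mul(Add(-12544, Mul(2, Pow(263, Rational(1, 2)))), Add(705, -1055)))) = Add(-2583, Mul(-1, Mul(Add(-12544, Mul(2, Pow(263, Rational(1, 2)))), -350))) = Add(-2583, Mul(-1, Add(4390400, Mul(-700, Pow(263, Rational(1, 2)))))) = Add(-2583, Add(-4390400, Mul(700, Pow(263, Rational(1, 2))))) = Add(-4392983, Mul(700, Pow(263, Rational(1, 2))))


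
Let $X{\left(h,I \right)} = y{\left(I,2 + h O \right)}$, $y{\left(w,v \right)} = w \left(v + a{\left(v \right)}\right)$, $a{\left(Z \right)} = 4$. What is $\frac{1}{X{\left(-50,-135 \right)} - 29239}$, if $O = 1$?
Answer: $- \frac{1}{23299} \approx -4.292 \cdot 10^{-5}$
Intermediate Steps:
$y{\left(w,v \right)} = w \left(4 + v\right)$ ($y{\left(w,v \right)} = w \left(v + 4\right) = w \left(4 + v\right)$)
$X{\left(h,I \right)} = I \left(6 + h\right)$ ($X{\left(h,I \right)} = I \left(4 + \left(2 + h 1\right)\right) = I \left(4 + \left(2 + h\right)\right) = I \left(6 + h\right)$)
$\frac{1}{X{\left(-50,-135 \right)} - 29239} = \frac{1}{- 135 \left(6 - 50\right) - 29239} = \frac{1}{\left(-135\right) \left(-44\right) - 29239} = \frac{1}{5940 - 29239} = \frac{1}{-23299} = - \frac{1}{23299}$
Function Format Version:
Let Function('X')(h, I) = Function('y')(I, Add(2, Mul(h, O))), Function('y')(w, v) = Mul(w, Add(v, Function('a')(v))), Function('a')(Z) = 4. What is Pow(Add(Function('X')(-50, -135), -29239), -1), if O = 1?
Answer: Rational(-1, 23299) ≈ -4.2920e-5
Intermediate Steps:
Function('y')(w, v) = Mul(w, Add(4, v)) (Function('y')(w, v) = Mul(w, Add(v, 4)) = Mul(w, Add(4, v)))
Function('X')(h, I) = Mul(I, Add(6, h)) (Function('X')(h, I) = Mul(I, Add(4, Add(2, Mul(h, 1)))) = Mul(I, Add(4, Add(2, h))) = Mul(I, Add(6, h)))
Pow(Add(Function('X')(-50, -135), -29239), -1) = Pow(Add(Mul(-135, Add(6, -50)), -29239), -1) = Pow(Add(Mul(-135, -44), -29239), -1) = Pow(Add(5940, -29239), -1) = Pow(-23299, -1) = Rational(-1, 23299)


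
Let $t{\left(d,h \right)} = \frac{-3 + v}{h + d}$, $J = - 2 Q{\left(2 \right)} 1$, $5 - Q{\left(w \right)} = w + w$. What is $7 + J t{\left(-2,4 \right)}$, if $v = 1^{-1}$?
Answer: $9$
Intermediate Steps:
$Q{\left(w \right)} = 5 - 2 w$ ($Q{\left(w \right)} = 5 - \left(w + w\right) = 5 - 2 w$)
$v = 1$
$J = -2$ ($J = - 2 \left(5 - 4\right) 1 = \left(-2\right) 1 \cdot 1 = \left(-2\right) 1 = -2$)
$t{\left(d,h \right)} = - \frac{2}{d + h}$ ($t{\left(d,h \right)} = \frac{-3 + 1}{h + d} = - \frac{2}{d + h}$)
$7 + J t{\left(-2,4 \right)} = 7 - 2 \left(- \frac{2}{-2 + 4}\right) = 7 - 2 \left(- \frac{2}{2}\right) = 7 - 2 \left(\left(-2\right) \frac{1}{2}\right) = 7 - -2 = 7 + 2 = 9$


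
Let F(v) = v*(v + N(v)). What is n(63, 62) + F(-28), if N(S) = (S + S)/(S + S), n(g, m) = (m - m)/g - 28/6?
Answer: 2254/3 ≈ 751.33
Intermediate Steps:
n(g, m) = -14/3 (n(g, m) = 0/g - 28*⅙ = 0 - 14/3 = -14/3)
N(S) = 1 (N(S) = (2*S)/((2*S)) = (2*S)*(1/(2*S)) = 1)
F(v) = v*(1 + v) (F(v) = v*(v + 1) = v*(1 + v))
n(63, 62) + F(-28) = -14/3 - 28*(1 - 28) = -14/3 - 28*(-27) = -14/3 + 756 = 2254/3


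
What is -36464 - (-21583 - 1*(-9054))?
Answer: -23935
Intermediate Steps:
-36464 - (-21583 - 1*(-9054)) = -36464 - (-21583 + 9054) = -36464 - 1*(-12529) = -36464 + 12529 = -23935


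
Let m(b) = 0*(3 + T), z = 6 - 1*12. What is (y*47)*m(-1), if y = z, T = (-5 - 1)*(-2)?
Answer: 0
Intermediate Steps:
T = 12 (T = -6*(-2) = 12)
z = -6 (z = 6 - 12 = -6)
y = -6
m(b) = 0 (m(b) = 0*(3 + 12) = 0*15 = 0)
(y*47)*m(-1) = -6*47*0 = -282*0 = 0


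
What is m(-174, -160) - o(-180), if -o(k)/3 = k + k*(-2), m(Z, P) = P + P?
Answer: 220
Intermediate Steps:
m(Z, P) = 2*P
o(k) = 3*k (o(k) = -3*(k + k*(-2)) = -3*(k - 2*k) = -(-3)*k = 3*k)
m(-174, -160) - o(-180) = 2*(-160) - 3*(-180) = -320 - 1*(-540) = -320 + 540 = 220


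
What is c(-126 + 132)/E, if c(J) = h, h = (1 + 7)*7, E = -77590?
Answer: -28/38795 ≈ -0.00072174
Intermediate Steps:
h = 56 (h = 8*7 = 56)
c(J) = 56
c(-126 + 132)/E = 56/(-77590) = 56*(-1/77590) = -28/38795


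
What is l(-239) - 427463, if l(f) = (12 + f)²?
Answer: -375934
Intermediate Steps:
l(-239) - 427463 = (12 - 239)² - 427463 = (-227)² - 427463 = 51529 - 427463 = -375934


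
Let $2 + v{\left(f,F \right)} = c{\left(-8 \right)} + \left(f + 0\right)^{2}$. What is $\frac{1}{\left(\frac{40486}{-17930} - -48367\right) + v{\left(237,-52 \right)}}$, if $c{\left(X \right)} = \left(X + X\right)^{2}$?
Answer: $\frac{8965}{939422107} \approx 9.5431 \cdot 10^{-6}$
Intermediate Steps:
$c{\left(X \right)} = 4 X^{2}$ ($c{\left(X \right)} = \left(2 X\right)^{2} = 4 X^{2}$)
$v{\left(f,F \right)} = 254 + f^{2}$ ($v{\left(f,F \right)} = -2 + \left(4 \left(-8\right)^{2} + \left(f + 0\right)^{2}\right) = -2 + \left(4 \cdot 64 + f^{2}\right) = -2 + \left(256 + f^{2}\right) = 254 + f^{2}$)
$\frac{1}{\left(\frac{40486}{-17930} - -48367\right) + v{\left(237,-52 \right)}} = \frac{1}{\left(\frac{40486}{-17930} - -48367\right) + \left(254 + 237^{2}\right)} = \frac{1}{\left(40486 \left(- \frac{1}{17930}\right) + 48367\right) + \left(254 + 56169\right)} = \frac{1}{\left(- \frac{20243}{8965} + 48367\right) + 56423} = \frac{1}{\frac{433589912}{8965} + 56423} = \frac{1}{\frac{939422107}{8965}} = \frac{8965}{939422107}$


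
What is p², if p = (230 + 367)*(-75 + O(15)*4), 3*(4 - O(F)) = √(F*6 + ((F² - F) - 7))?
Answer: 1426309217 + 56075016*√293 ≈ 2.3862e+9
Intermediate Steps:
O(F) = 4 - √(-7 + F² + 5*F)/3 (O(F) = 4 - √(F*6 + ((F² - F) - 7))/3 = 4 - √(6*F + (-7 + F² - F))/3 = 4 - √(-7 + F² + 5*F)/3)
p = -35223 - 796*√293 (p = (230 + 367)*(-75 + (4 - √(-7 + 15² + 5*15)/3)*4) = 597*(-75 + (4 - √(-7 + 225 + 75)/3)*4) = 597*(-75 + (4 - √293/3)*4) = 597*(-75 + (16 - 4*√293/3)) = 597*(-59 - 4*√293/3) = -35223 - 796*√293 ≈ -48848.)
p² = (-35223 - 796*√293)²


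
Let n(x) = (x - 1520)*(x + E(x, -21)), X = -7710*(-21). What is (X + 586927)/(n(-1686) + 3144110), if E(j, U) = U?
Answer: 748837/8616752 ≈ 0.086905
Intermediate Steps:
X = 161910
n(x) = (-1520 + x)*(-21 + x) (n(x) = (x - 1520)*(x - 21) = (-1520 + x)*(-21 + x))
(X + 586927)/(n(-1686) + 3144110) = (161910 + 586927)/((31920 + (-1686)**2 - 1541*(-1686)) + 3144110) = 748837/((31920 + 2842596 + 2598126) + 3144110) = 748837/(5472642 + 3144110) = 748837/8616752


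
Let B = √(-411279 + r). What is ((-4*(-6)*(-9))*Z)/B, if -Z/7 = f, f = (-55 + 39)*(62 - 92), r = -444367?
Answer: -362880*I*√855646/427823 ≈ -784.6*I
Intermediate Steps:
f = 480 (f = -16*(-30) = 480)
B = I*√855646 (B = √(-411279 - 444367) = √(-855646) = I*√855646 ≈ 925.01*I)
Z = -3360 (Z = -7*480 = -3360)
((-4*(-6)*(-9))*Z)/B = ((-4*(-6)*(-9))*(-3360))/((I*√855646)) = ((24*(-9))*(-3360))*(-I*√855646/855646) = (-216*(-3360))*(-I*√855646/855646) = 725760*(-I*√855646/855646) = -362880*I*√855646/427823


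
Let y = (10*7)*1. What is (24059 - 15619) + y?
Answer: 8510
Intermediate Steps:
y = 70 (y = 70*1 = 70)
(24059 - 15619) + y = (24059 - 15619) + 70 = 8440 + 70 = 8510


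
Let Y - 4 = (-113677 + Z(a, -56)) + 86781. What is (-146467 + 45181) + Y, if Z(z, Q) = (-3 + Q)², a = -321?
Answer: -124697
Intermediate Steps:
Y = -23411 (Y = 4 + ((-113677 + (-3 - 56)²) + 86781) = 4 + ((-113677 + (-59)²) + 86781) = 4 + ((-113677 + 3481) + 86781) = 4 + (-110196 + 86781) = 4 - 23415 = -23411)
(-146467 + 45181) + Y = (-146467 + 45181) - 23411 = -101286 - 23411 = -124697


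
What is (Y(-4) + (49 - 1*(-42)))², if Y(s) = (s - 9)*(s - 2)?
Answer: 28561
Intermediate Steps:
Y(s) = (-9 + s)*(-2 + s)
(Y(-4) + (49 - 1*(-42)))² = ((18 + (-4)² - 11*(-4)) + (49 - 1*(-42)))² = ((18 + 16 + 44) + (49 + 42))² = (78 + 91)² = 169² = 28561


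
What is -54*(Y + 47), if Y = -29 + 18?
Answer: -1944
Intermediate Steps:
Y = -11
-54*(Y + 47) = -54*(-11 + 47) = -54*36 = -1944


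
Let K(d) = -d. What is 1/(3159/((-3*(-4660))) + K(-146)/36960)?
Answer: 4305840/989981 ≈ 4.3494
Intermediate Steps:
1/(3159/((-3*(-4660))) + K(-146)/36960) = 1/(3159/((-3*(-4660))) - 1*(-146)/36960) = 1/(3159/13980 + 146*(1/36960)) = 1/(3159*(1/13980) + 73/18480) = 1/(1053/4660 + 73/18480) = 1/(989981/4305840) = 4305840/989981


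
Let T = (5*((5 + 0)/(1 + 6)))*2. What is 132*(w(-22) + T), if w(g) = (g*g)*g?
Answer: -9832152/7 ≈ -1.4046e+6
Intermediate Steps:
T = 50/7 (T = (5*(5/7))*2 = (25/7)*2 = 50/7 ≈ 7.1429)
w(g) = g**3 (w(g) = g**2*g = g**3)
132*(w(-22) + T) = 132*((-22)**3 + 50/7) = 132*(-10648 + 50/7) = 132*(-74486/7) = -9832152/7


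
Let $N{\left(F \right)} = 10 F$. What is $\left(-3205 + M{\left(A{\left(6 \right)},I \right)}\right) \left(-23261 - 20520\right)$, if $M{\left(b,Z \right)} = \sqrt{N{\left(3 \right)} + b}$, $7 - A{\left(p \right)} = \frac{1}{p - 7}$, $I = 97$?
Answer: $140318105 - 43781 \sqrt{38} \approx 1.4005 \cdot 10^{8}$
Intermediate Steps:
$A{\left(p \right)} = 7 - \frac{1}{-7 + p}$ ($A{\left(p \right)} = 7 - \frac{1}{p - 7} = 7 - \frac{1}{-7 + p}$)
$M{\left(b,Z \right)} = \sqrt{30 + b}$ ($M{\left(b,Z \right)} = \sqrt{10 \cdot 3 + b} = \sqrt{30 + b}$)
$\left(-3205 + M{\left(A{\left(6 \right)},I \right)}\right) \left(-23261 - 20520\right) = \left(-3205 + \sqrt{30 + \frac{-50 + 7 \cdot 6}{-7 + 6}}\right) \left(-23261 - 20520\right) = \left(-3205 + \sqrt{30 + \frac{-50 + 42}{-1}}\right) \left(-43781\right) = \left(-3205 + \sqrt{30 - -8}\right) \left(-43781\right) = \left(-3205 + \sqrt{30 + 8}\right) \left(-43781\right) = \left(-3205 + \sqrt{38}\right) \left(-43781\right) = 140318105 - 43781 \sqrt{38}$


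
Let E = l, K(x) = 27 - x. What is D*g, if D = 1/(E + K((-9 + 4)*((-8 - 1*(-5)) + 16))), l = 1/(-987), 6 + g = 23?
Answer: 16779/90803 ≈ 0.18478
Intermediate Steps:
g = 17 (g = -6 + 23 = 17)
l = -1/987 ≈ -0.0010132
E = -1/987 ≈ -0.0010132
D = 987/90803 (D = 1/(-1/987 + (27 - (-9 + 4)*((-8 - 1*(-5)) + 16))) = 1/(-1/987 + (27 - (-5)*((-8 + 5) + 16))) = 1/(-1/987 + (27 - (-5)*(-3 + 16))) = 1/(-1/987 + (27 - (-5)*13)) = 1/(-1/987 + (27 - 1*(-65))) = 1/(-1/987 + (27 + 65)) = 1/(-1/987 + 92) = 1/(90803/987) = 987/90803 ≈ 0.010870)
D*g = (987/90803)*17 = 16779/90803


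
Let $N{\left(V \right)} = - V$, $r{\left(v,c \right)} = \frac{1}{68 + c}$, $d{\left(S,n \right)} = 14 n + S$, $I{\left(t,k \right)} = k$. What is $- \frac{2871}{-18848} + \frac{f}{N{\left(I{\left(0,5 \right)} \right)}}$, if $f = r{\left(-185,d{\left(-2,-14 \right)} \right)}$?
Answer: $\frac{942499}{6125600} \approx 0.15386$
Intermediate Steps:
$d{\left(S,n \right)} = S + 14 n$
$f = - \frac{1}{130}$ ($f = \frac{1}{68 + \left(-2 + 14 \left(-14\right)\right)} = \frac{1}{68 - 198} = \frac{1}{-130} = - \frac{1}{130} \approx -0.0076923$)
$- \frac{2871}{-18848} + \frac{f}{N{\left(I{\left(0,5 \right)} \right)}} = - \frac{2871}{-18848} - \frac{1}{130 \left(\left(-1\right) 5\right)} = \left(-2871\right) \left(- \frac{1}{18848}\right) - \frac{1}{130 \left(-5\right)} = \frac{2871}{18848} - - \frac{1}{650} = \frac{2871}{18848} + \frac{1}{650} = \frac{942499}{6125600}$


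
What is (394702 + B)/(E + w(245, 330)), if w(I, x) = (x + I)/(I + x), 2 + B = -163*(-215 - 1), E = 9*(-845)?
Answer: -107477/1901 ≈ -56.537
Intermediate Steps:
E = -7605
B = 35206 (B = -2 - 163*(-215 - 1) = -2 - 163*(-216) = -2 + 35208 = 35206)
w(I, x) = 1 (w(I, x) = (I + x)/(I + x) = 1)
(394702 + B)/(E + w(245, 330)) = (394702 + 35206)/(-7605 + 1) = 429908/(-7604) = 429908*(-1/7604) = -107477/1901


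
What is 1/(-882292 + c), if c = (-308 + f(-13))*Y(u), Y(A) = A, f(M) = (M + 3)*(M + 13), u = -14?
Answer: -1/877980 ≈ -1.1390e-6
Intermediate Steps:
f(M) = (3 + M)*(13 + M)
c = 4312 (c = (-308 + (39 + (-13)² + 16*(-13)))*(-14) = (-308 + (39 + 169 - 208))*(-14) = (-308 + 0)*(-14) = -308*(-14) = 4312)
1/(-882292 + c) = 1/(-882292 + 4312) = 1/(-877980) = -1/877980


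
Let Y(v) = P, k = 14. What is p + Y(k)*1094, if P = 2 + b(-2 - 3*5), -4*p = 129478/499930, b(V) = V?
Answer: -16407767339/999860 ≈ -16410.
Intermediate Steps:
p = -64739/999860 (p = -64739/(2*499930) = -¼*64739/249965 = -64739/999860 ≈ -0.064748)
P = -15 (P = 2 + (-2 - 3*5) = 2 + (-2 - 15) = 2 - 17 = -15)
Y(v) = -15
p + Y(k)*1094 = -64739/999860 - 15*1094 = -64739/999860 - 16410 = -16407767339/999860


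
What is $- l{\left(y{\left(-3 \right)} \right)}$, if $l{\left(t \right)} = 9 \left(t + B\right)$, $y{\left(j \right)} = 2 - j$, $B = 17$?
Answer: $-198$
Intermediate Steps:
$l{\left(t \right)} = 153 + 9 t$ ($l{\left(t \right)} = 9 \left(t + 17\right) = 9 \left(17 + t\right) = 153 + 9 t$)
$- l{\left(y{\left(-3 \right)} \right)} = - (153 + 9 \left(2 - -3\right)) = - (153 + 9 \left(2 + 3\right)) = - (153 + 9 \cdot 5) = - (153 + 45) = \left(-1\right) 198 = -198$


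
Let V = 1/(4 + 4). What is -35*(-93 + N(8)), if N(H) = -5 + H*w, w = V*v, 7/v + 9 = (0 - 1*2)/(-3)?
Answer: 17297/5 ≈ 3459.4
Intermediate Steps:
v = -21/25 (v = 7/(-9 + (0 - 1*2)/(-3)) = 7/(-9 + (0 - 2)*(-⅓)) = 7/(-9 - 2*(-⅓)) = 7/(-9 + ⅔) = 7/(-25/3) = 7*(-3/25) = -21/25 ≈ -0.84000)
V = ⅛ (V = 1/8 = ⅛ ≈ 0.12500)
w = -21/200 (w = (⅛)*(-21/25) = -21/200 ≈ -0.10500)
N(H) = -5 - 21*H/200 (N(H) = -5 + H*(-21/200) = -5 - 21*H/200)
-35*(-93 + N(8)) = -35*(-93 + (-5 - 21/200*8)) = -35*(-93 + (-5 - 21/25)) = -35*(-93 - 146/25) = -35*(-2471/25) = 17297/5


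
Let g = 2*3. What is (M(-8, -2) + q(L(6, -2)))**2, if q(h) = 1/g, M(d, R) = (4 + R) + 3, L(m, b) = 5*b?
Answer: 961/36 ≈ 26.694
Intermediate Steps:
M(d, R) = 7 + R
g = 6
q(h) = 1/6
(M(-8, -2) + q(L(6, -2)))**2 = ((7 - 2) + 1/6)**2 = (5 + 1/6)**2 = (31/6)**2 = 961/36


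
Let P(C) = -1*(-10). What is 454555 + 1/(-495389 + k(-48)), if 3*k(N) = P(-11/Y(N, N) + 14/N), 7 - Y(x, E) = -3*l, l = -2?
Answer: 675540095132/1486157 ≈ 4.5456e+5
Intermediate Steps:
Y(x, E) = 1 (Y(x, E) = 7 - (-3)*(-2) = 7 - 1*6 = 7 - 6 = 1)
P(C) = 10
k(N) = 10/3 (k(N) = (⅓)*10 = 10/3)
454555 + 1/(-495389 + k(-48)) = 454555 + 1/(-495389 + 10/3) = 454555 + 1/(-1486157/3) = 454555 - 3/1486157 = 675540095132/1486157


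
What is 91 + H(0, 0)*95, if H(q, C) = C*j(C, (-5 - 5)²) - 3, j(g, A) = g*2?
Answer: -194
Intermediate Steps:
j(g, A) = 2*g
H(q, C) = -3 + 2*C² (H(q, C) = C*(2*C) - 3 = 2*C² - 3 = -3 + 2*C²)
91 + H(0, 0)*95 = 91 + (-3 + 2*0²)*95 = 91 + (-3 + 2*0)*95 = 91 + (-3 + 0)*95 = 91 - 3*95 = 91 - 285 = -194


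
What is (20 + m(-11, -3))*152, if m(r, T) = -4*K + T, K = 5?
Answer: -456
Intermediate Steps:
m(r, T) = -20 + T (m(r, T) = -4*5 + T = -20 + T)
(20 + m(-11, -3))*152 = (20 + (-20 - 3))*152 = (20 - 23)*152 = -3*152 = -456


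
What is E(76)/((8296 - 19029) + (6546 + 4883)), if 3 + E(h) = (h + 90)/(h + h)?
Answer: -5/1824 ≈ -0.0027412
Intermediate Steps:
E(h) = -3 + (90 + h)/(2*h) (E(h) = -3 + (h + 90)/(h + h) = -3 + (90 + h)/((2*h)) = -3 + (90 + h)*(1/(2*h)) = -3 + (90 + h)/(2*h))
E(76)/((8296 - 19029) + (6546 + 4883)) = (-5/2 + 45/76)/((8296 - 19029) + (6546 + 4883)) = (-5/2 + 45*(1/76))/(-10733 + 11429) = (-5/2 + 45/76)/696 = -145/76*1/696 = -5/1824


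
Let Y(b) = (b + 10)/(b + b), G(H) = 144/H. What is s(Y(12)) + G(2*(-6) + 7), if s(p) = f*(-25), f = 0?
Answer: -144/5 ≈ -28.800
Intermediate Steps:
Y(b) = (10 + b)/(2*b) (Y(b) = (10 + b)/((2*b)) = (10 + b)*(1/(2*b)) = (10 + b)/(2*b))
s(p) = 0 (s(p) = 0*(-25) = 0)
s(Y(12)) + G(2*(-6) + 7) = 0 + 144/(2*(-6) + 7) = 0 + 144/(-12 + 7) = 0 + 144/(-5) = 0 + 144*(-⅕) = 0 - 144/5 = -144/5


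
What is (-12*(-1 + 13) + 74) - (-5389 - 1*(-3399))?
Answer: 1920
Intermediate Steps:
(-12*(-1 + 13) + 74) - (-5389 - 1*(-3399)) = (-12*12 + 74) - (-5389 + 3399) = (-144 + 74) - 1*(-1990) = -70 + 1990 = 1920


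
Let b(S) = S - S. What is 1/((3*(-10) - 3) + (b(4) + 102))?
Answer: 1/69 ≈ 0.014493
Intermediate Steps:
b(S) = 0
1/((3*(-10) - 3) + (b(4) + 102)) = 1/((3*(-10) - 3) + (0 + 102)) = 1/((-30 - 3) + 102) = 1/(-33 + 102) = 1/69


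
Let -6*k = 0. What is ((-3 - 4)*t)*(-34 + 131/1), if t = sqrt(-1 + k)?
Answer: -679*I ≈ -679.0*I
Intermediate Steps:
k = 0 (k = -1/6*0 = 0)
t = I (t = sqrt(-1 + 0) = sqrt(-1) = I ≈ 1.0*I)
((-3 - 4)*t)*(-34 + 131/1) = ((-3 - 4)*I)*(-34 + 131/1) = (-7*I)*(-34 + 131*1) = (-7*I)*(-34 + 131) = -7*I*97 = -679*I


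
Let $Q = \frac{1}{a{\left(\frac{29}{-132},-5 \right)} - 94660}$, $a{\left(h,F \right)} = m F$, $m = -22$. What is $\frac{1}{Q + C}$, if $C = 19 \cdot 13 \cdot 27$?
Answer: $\frac{94550}{630553949} \approx 0.00014995$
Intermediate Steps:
$C = 6669$ ($C = 247 \cdot 27 = 6669$)
$a{\left(h,F \right)} = - 22 F$
$Q = - \frac{1}{94550}$ ($Q = \frac{1}{\left(-22\right) \left(-5\right) - 94660} = \frac{1}{110 - 94660} = \frac{1}{-94550} = - \frac{1}{94550} \approx -1.0576 \cdot 10^{-5}$)
$\frac{1}{Q + C} = \frac{1}{- \frac{1}{94550} + 6669} = \frac{1}{\frac{630553949}{94550}} = \frac{94550}{630553949}$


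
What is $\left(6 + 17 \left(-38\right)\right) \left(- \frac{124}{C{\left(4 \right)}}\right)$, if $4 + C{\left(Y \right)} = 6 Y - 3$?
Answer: $\frac{79360}{17} \approx 4668.2$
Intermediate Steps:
$C{\left(Y \right)} = -7 + 6 Y$ ($C{\left(Y \right)} = -4 + \left(6 Y - 3\right) = -4 + \left(-3 + 6 Y\right) = -7 + 6 Y$)
$\left(6 + 17 \left(-38\right)\right) \left(- \frac{124}{C{\left(4 \right)}}\right) = \left(6 + 17 \left(-38\right)\right) \left(- \frac{124}{-7 + 6 \cdot 4}\right) = \left(6 - 646\right) \left(- \frac{124}{-7 + 24}\right) = - 640 \left(- \frac{124}{17}\right) = - 640 \left(\left(-124\right) \frac{1}{17}\right) = \left(-640\right) \left(- \frac{124}{17}\right) = \frac{79360}{17}$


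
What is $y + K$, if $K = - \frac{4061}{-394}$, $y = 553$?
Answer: $\frac{221943}{394} \approx 563.31$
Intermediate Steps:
$K = \frac{4061}{394}$ ($K = \left(-4061\right) \left(- \frac{1}{394}\right) = \frac{4061}{394} \approx 10.307$)
$y + K = 553 + \frac{4061}{394} = \frac{221943}{394}$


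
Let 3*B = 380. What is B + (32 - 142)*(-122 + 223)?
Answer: -32950/3 ≈ -10983.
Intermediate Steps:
B = 380/3 (B = (⅓)*380 = 380/3 ≈ 126.67)
B + (32 - 142)*(-122 + 223) = 380/3 + (32 - 142)*(-122 + 223) = 380/3 - 110*101 = 380/3 - 11110 = -32950/3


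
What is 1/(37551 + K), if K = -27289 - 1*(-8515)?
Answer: 1/18777 ≈ 5.3257e-5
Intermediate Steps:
K = -18774 (K = -27289 + 8515 = -18774)
1/(37551 + K) = 1/(37551 - 18774) = 1/18777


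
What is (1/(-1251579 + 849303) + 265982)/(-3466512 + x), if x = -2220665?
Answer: -106998175031/2287814814852 ≈ -0.046769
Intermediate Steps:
(1/(-1251579 + 849303) + 265982)/(-3466512 + x) = (1/(-1251579 + 849303) + 265982)/(-3466512 - 2220665) = (1/(-402276) + 265982)/(-5687177) = (-1/402276 + 265982)*(-1/5687177) = (106998175031/402276)*(-1/5687177) = -106998175031/2287814814852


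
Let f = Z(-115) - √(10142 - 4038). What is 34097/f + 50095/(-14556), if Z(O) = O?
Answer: -57433058675/103653276 + 68194*√1526/7121 ≈ -179.99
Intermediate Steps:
f = -115 - 2*√1526 (f = -115 - √(10142 - 4038) = -115 - √6104 = -115 - 2*√1526 ≈ -193.13)
34097/f + 50095/(-14556) = 34097/(-115 - 2*√1526) + 50095/(-14556) = 34097/(-115 - 2*√1526) + 50095*(-1/14556) = 34097/(-115 - 2*√1526) - 50095/14556 = -50095/14556 + 34097/(-115 - 2*√1526)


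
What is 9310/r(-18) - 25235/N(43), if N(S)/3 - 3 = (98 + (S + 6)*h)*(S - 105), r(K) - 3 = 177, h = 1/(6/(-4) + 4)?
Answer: 11561207/218646 ≈ 52.876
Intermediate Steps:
h = 2/5 (h = 1/(6*(-1/4) + 4) = 1/(-3/2 + 4) = 1/(5/2) = 2/5 ≈ 0.40000)
r(K) = 180 (r(K) = 3 + 177 = 180)
N(S) = 9 + 3*(-105 + S)*(502/5 + 2*S/5) (N(S) = 9 + 3*((98 + (S + 6)*(2/5))*(S - 105)) = 9 + 3*((98 + (6 + S)*(2/5))*(-105 + S)) = 9 + 3*((98 + (12/5 + 2*S/5))*(-105 + S)) = 9 + 3*((502/5 + 2*S/5)*(-105 + S)) = 9 + 3*((-105 + S)*(502/5 + 2*S/5)) = 9 + 3*(-105 + S)*(502/5 + 2*S/5))
9310/r(-18) - 25235/N(43) = 9310/180 - 25235/(-31617 + (6/5)*43**2 + (876/5)*43) = 9310*(1/180) - 25235/(-31617 + (6/5)*1849 + 37668/5) = 931/18 - 25235/(-31617 + 11094/5 + 37668/5) = 931/18 - 25235/(-109323/5) = 931/18 - 25235*(-5/109323) = 931/18 + 126175/109323 = 11561207/218646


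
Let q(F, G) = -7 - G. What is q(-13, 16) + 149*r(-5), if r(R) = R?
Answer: -768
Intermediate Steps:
q(-13, 16) + 149*r(-5) = (-7 - 1*16) + 149*(-5) = (-7 - 16) - 745 = -23 - 745 = -768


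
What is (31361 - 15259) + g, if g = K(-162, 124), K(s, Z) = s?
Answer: 15940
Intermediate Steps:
g = -162
(31361 - 15259) + g = (31361 - 15259) - 162 = 16102 - 162 = 15940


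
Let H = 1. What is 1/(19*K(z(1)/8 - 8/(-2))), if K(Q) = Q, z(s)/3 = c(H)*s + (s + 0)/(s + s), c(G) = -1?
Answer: 16/1159 ≈ 0.013805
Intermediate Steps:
z(s) = 3/2 - 3*s (z(s) = 3*(-s + (s + 0)/(s + s)) = 3*(-s + s/((2*s))) = 3*(-s + s*(1/(2*s))) = 3*(-s + ½) = 3*(½ - s) = 3/2 - 3*s)
1/(19*K(z(1)/8 - 8/(-2))) = 1/(19*((3/2 - 3*1)/8 - 8/(-2))) = 1/(19*((3/2 - 3)*(⅛) - 8*(-½))) = 1/(19*(-3/2*⅛ + 4)) = 1/(19*(-3/16 + 4)) = 1/(19*(61/16)) = 1/(1159/16) = 16/1159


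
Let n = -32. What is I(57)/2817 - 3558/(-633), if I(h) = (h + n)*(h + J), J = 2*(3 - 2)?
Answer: 3652187/594387 ≈ 6.1445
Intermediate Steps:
J = 2 (J = 2*1 = 2)
I(h) = (-32 + h)*(2 + h) (I(h) = (h - 32)*(h + 2) = (-32 + h)*(2 + h))
I(57)/2817 - 3558/(-633) = (-64 + 57² - 30*57)/2817 - 3558/(-633) = (-64 + 3249 - 1710)*(1/2817) - 3558*(-1/633) = 1475*(1/2817) + 1186/211 = 1475/2817 + 1186/211 = 3652187/594387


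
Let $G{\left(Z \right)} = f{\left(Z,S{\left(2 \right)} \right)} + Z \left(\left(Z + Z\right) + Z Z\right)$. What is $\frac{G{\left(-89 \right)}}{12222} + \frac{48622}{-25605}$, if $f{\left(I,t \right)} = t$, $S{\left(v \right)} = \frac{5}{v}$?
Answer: $- \frac{4053175757}{69543180} \approx -58.283$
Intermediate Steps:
$G{\left(Z \right)} = \frac{5}{2} + Z \left(Z^{2} + 2 Z\right)$ ($G{\left(Z \right)} = \frac{5}{2} + Z \left(\left(Z + Z\right) + Z Z\right) = 5 \cdot \frac{1}{2} + Z \left(2 Z + Z^{2}\right) = \frac{5}{2} + Z \left(Z^{2} + 2 Z\right)$)
$\frac{G{\left(-89 \right)}}{12222} + \frac{48622}{-25605} = \frac{\frac{5}{2} + \left(-89\right)^{3} + 2 \left(-89\right)^{2}}{12222} + \frac{48622}{-25605} = \left(\frac{5}{2} - 704969 + 2 \cdot 7921\right) \frac{1}{12222} + 48622 \left(- \frac{1}{25605}\right) = \left(\frac{5}{2} - 704969 + 15842\right) \frac{1}{12222} - \frac{48622}{25605} = \left(- \frac{1378249}{2}\right) \frac{1}{12222} - \frac{48622}{25605} = - \frac{1378249}{24444} - \frac{48622}{25605} = - \frac{4053175757}{69543180}$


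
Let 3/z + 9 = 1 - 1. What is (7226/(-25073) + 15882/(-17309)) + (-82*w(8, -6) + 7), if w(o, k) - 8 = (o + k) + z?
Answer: -1024480881509/1301965671 ≈ -786.87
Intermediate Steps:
z = -⅓ (z = 3/(-9 + (1 - 1)) = 3/(-9 + 0) = 3/(-9) = 3*(-⅑) = -⅓ ≈ -0.33333)
w(o, k) = 23/3 + k + o (w(o, k) = 8 + ((o + k) - ⅓) = 8 + ((k + o) - ⅓) = 8 + (-⅓ + k + o) = 23/3 + k + o)
(7226/(-25073) + 15882/(-17309)) + (-82*w(8, -6) + 7) = (7226/(-25073) + 15882/(-17309)) + (-82*(23/3 - 6 + 8) + 7) = (7226*(-1/25073) + 15882*(-1/17309)) + (-82*29/3 + 7) = (-7226/25073 - 15882/17309) + (-2378/3 + 7) = -523284220/433988557 - 2357/3 = -1024480881509/1301965671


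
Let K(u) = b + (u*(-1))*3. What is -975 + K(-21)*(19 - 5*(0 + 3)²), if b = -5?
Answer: -2483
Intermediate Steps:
K(u) = -5 - 3*u (K(u) = -5 + (u*(-1))*3 = -5 - u*3 = -5 - 3*u)
-975 + K(-21)*(19 - 5*(0 + 3)²) = -975 + (-5 - 3*(-21))*(19 - 5*(0 + 3)²) = -975 + (-5 + 63)*(19 - 5*3²) = -975 + 58*(19 - 5*9) = -975 + 58*(19 - 45) = -975 + 58*(-26) = -975 - 1508 = -2483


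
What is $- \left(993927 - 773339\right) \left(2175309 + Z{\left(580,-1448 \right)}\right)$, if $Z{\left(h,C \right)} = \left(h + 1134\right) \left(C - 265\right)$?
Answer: $167817394524$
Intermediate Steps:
$Z{\left(h,C \right)} = \left(-265 + C\right) \left(1134 + h\right)$ ($Z{\left(h,C \right)} = \left(1134 + h\right) \left(-265 + C\right) = \left(-265 + C\right) \left(1134 + h\right)$)
$- \left(993927 - 773339\right) \left(2175309 + Z{\left(580,-1448 \right)}\right) = - \left(993927 - 773339\right) \left(2175309 - 2936082\right) = - 220588 \left(2175309 - 2936082\right) = - 220588 \left(-760773\right) = \left(-1\right) \left(-167817394524\right) = 167817394524$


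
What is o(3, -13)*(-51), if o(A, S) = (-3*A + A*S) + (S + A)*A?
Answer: 3978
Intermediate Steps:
o(A, S) = -3*A + A*S + A*(A + S) (o(A, S) = (-3*A + A*S) + (A + S)*A = (-3*A + A*S) + A*(A + S) = -3*A + A*S + A*(A + S))
o(3, -13)*(-51) = (3*(-3 + 3 + 2*(-13)))*(-51) = (3*(-3 + 3 - 26))*(-51) = (3*(-26))*(-51) = -78*(-51) = 3978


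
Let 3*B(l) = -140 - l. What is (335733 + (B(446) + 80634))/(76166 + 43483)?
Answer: 1248515/358947 ≈ 3.4783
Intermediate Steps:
B(l) = -140/3 - l/3 (B(l) = (-140 - l)/3 = -140/3 - l/3)
(335733 + (B(446) + 80634))/(76166 + 43483) = (335733 + ((-140/3 - ⅓*446) + 80634))/(76166 + 43483) = (335733 + ((-140/3 - 446/3) + 80634))/119649 = (335733 + (-586/3 + 80634))*(1/119649) = (335733 + 241316/3)*(1/119649) = (1248515/3)*(1/119649) = 1248515/358947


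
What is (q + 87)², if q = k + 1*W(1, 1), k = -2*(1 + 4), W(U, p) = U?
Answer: 6084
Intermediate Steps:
k = -10 (k = -2*5 = -10)
q = -9 (q = -10 + 1*1 = -10 + 1 = -9)
(q + 87)² = (-9 + 87)² = 78² = 6084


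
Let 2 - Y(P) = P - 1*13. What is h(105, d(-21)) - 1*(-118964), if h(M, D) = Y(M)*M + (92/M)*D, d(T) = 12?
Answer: 3833358/35 ≈ 1.0952e+5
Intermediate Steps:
Y(P) = 15 - P (Y(P) = 2 - (P - 1*13) = 2 - (P - 13) = 2 - (-13 + P) = 2 + (13 - P) = 15 - P)
h(M, D) = M*(15 - M) + 92*D/M (h(M, D) = (15 - M)*M + (92/M)*D = M*(15 - M) + 92*D/M)
h(105, d(-21)) - 1*(-118964) = (92*12 + 105**2*(15 - 1*105))/105 - 1*(-118964) = (1104 + 11025*(15 - 105))/105 + 118964 = (1104 + 11025*(-90))/105 + 118964 = (1104 - 992250)/105 + 118964 = (1/105)*(-991146) + 118964 = -330382/35 + 118964 = 3833358/35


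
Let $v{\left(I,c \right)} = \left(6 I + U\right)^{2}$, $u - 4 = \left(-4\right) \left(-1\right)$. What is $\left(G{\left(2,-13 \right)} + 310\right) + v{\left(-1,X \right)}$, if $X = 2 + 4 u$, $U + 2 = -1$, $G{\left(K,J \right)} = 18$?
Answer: $409$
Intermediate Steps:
$u = 8$ ($u = 4 - -4 = 4 + 4 = 8$)
$U = -3$ ($U = -2 - 1 = -3$)
$X = 34$ ($X = 2 + 4 \cdot 8 = 2 + 32 = 34$)
$v{\left(I,c \right)} = \left(-3 + 6 I\right)^{2}$ ($v{\left(I,c \right)} = \left(6 I - 3\right)^{2} = \left(-3 + 6 I\right)^{2}$)
$\left(G{\left(2,-13 \right)} + 310\right) + v{\left(-1,X \right)} = \left(18 + 310\right) + 9 \left(-1 + 2 \left(-1\right)\right)^{2} = 328 + 9 \left(-1 - 2\right)^{2} = 328 + 9 \left(-3\right)^{2} = 328 + 9 \cdot 9 = 328 + 81 = 409$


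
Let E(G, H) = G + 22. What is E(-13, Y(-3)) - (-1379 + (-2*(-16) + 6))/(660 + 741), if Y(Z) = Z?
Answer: 4650/467 ≈ 9.9572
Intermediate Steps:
E(G, H) = 22 + G
E(-13, Y(-3)) - (-1379 + (-2*(-16) + 6))/(660 + 741) = (22 - 13) - (-1379 + (-2*(-16) + 6))/(660 + 741) = 9 - (-1379 + (32 + 6))/1401 = 9 - (-1379 + 38)/1401 = 9 - (-1341)/1401 = 9 - 1*(-447/467) = 9 + 447/467 = 4650/467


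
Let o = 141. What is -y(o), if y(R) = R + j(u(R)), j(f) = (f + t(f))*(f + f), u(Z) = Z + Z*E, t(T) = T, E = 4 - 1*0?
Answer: -1988241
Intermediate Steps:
E = 4 (E = 4 + 0 = 4)
u(Z) = 5*Z (u(Z) = Z + Z*4 = Z + 4*Z = 5*Z)
j(f) = 4*f² (j(f) = (f + f)*(f + f) = (2*f)*(2*f) = 4*f²)
y(R) = R + 100*R² (y(R) = R + 4*(5*R)² = R + 4*(25*R²) = R + 100*R²)
-y(o) = -141*(1 + 100*141) = -141*(1 + 14100) = -141*14101 = -1*1988241 = -1988241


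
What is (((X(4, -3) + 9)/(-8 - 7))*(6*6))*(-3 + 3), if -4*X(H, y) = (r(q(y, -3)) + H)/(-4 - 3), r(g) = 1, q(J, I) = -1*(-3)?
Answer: 0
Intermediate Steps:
q(J, I) = 3
X(H, y) = 1/28 + H/28 (X(H, y) = -(1 + H)/(4*(-4 - 3)) = -(1 + H)/(4*(-7)) = -(1 + H)*(-1)/(4*7) = -(-⅐ - H/7)/4 = 1/28 + H/28)
(((X(4, -3) + 9)/(-8 - 7))*(6*6))*(-3 + 3) = ((((1/28 + (1/28)*4) + 9)/(-8 - 7))*(6*6))*(-3 + 3) = ((((1/28 + ⅐) + 9)/(-15))*36)*0 = (((5/28 + 9)*(-1/15))*36)*0 = (((257/28)*(-1/15))*36)*0 = -257/420*36*0 = -771/35*0 = 0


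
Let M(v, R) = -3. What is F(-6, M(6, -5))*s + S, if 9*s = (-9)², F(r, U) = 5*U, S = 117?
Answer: -18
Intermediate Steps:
s = 9 (s = (⅑)*(-9)² = (⅑)*81 = 9)
F(-6, M(6, -5))*s + S = (5*(-3))*9 + 117 = -15*9 + 117 = -135 + 117 = -18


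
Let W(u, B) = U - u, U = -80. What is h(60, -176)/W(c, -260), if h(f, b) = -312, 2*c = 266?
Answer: 104/71 ≈ 1.4648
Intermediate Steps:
c = 133 (c = (½)*266 = 133)
W(u, B) = -80 - u
h(60, -176)/W(c, -260) = -312/(-80 - 1*133) = -312/(-80 - 133) = -312/(-213) = -312*(-1/213) = 104/71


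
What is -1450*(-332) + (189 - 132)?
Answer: 481457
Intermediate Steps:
-1450*(-332) + (189 - 132) = 481400 + 57 = 481457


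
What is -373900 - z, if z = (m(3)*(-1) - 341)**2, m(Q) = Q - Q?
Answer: -490181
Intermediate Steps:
m(Q) = 0
z = 116281 (z = (0*(-1) - 341)**2 = (0 - 341)**2 = (-341)**2 = 116281)
-373900 - z = -373900 - 1*116281 = -373900 - 116281 = -490181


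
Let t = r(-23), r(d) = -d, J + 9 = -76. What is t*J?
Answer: -1955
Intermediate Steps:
J = -85 (J = -9 - 76 = -85)
t = 23 (t = -1*(-23) = 23)
t*J = 23*(-85) = -1955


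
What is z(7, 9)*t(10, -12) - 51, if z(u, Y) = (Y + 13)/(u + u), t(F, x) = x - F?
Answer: -599/7 ≈ -85.571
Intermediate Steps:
z(u, Y) = (13 + Y)/(2*u) (z(u, Y) = (13 + Y)/((2*u)) = (13 + Y)*(1/(2*u)) = (13 + Y)/(2*u))
z(7, 9)*t(10, -12) - 51 = ((1/2)*(13 + 9)/7)*(-12 - 1*10) - 51 = ((1/2)*(1/7)*22)*(-12 - 10) - 51 = (11/7)*(-22) - 51 = -242/7 - 51 = -599/7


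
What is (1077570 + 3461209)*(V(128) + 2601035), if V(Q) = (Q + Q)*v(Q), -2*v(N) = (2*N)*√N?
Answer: 11805523036265 - 1189813682176*√2 ≈ 1.0123e+13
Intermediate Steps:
v(N) = -N^(3/2) (v(N) = -2*N*√N/2 = -N^(3/2))
V(Q) = -2*Q^(5/2) (V(Q) = (Q + Q)*(-Q^(3/2)) = (2*Q)*(-Q^(3/2)) = -2*Q^(5/2))
(1077570 + 3461209)*(V(128) + 2601035) = (1077570 + 3461209)*(-262144*√2 + 2601035) = 4538779*(-262144*√2 + 2601035) = 4538779*(2601035 - 262144*√2) = 11805523036265 - 1189813682176*√2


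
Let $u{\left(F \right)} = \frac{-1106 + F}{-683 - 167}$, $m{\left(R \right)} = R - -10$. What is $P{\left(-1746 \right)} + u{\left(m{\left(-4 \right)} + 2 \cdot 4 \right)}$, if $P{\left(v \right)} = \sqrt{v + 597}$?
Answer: $\frac{546}{425} + i \sqrt{1149} \approx 1.2847 + 33.897 i$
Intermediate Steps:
$m{\left(R \right)} = 10 + R$ ($m{\left(R \right)} = R + 10 = 10 + R$)
$u{\left(F \right)} = \frac{553}{425} - \frac{F}{850}$ ($u{\left(F \right)} = \frac{-1106 + F}{-850} = \left(-1106 + F\right) \left(- \frac{1}{850}\right) = \frac{553}{425} - \frac{F}{850}$)
$P{\left(v \right)} = \sqrt{597 + v}$
$P{\left(-1746 \right)} + u{\left(m{\left(-4 \right)} + 2 \cdot 4 \right)} = \sqrt{597 - 1746} + \left(\frac{553}{425} - \frac{\left(10 - 4\right) + 2 \cdot 4}{850}\right) = \sqrt{-1149} + \left(\frac{553}{425} - \frac{6 + 8}{850}\right) = i \sqrt{1149} + \left(\frac{553}{425} - \frac{7}{425}\right) = i \sqrt{1149} + \frac{546}{425} = \frac{546}{425} + i \sqrt{1149}$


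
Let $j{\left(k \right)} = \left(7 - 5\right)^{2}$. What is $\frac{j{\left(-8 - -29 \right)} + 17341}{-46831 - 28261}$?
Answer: $- \frac{17345}{75092} \approx -0.23098$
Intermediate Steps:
$j{\left(k \right)} = 4$ ($j{\left(k \right)} = 2^{2} = 4$)
$\frac{j{\left(-8 - -29 \right)} + 17341}{-46831 - 28261} = \frac{4 + 17341}{-46831 - 28261} = \frac{17345}{-75092} = 17345 \left(- \frac{1}{75092}\right) = - \frac{17345}{75092}$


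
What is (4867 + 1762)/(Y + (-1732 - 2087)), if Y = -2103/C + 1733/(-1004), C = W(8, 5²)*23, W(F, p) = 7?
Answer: -1071538076/619708861 ≈ -1.7291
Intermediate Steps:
C = 161 (C = 7*23 = 161)
Y = -2390425/161644 (Y = -2103/161 + 1733/(-1004) = -2103*1/161 + 1733*(-1/1004) = -2103/161 - 1733/1004 = -2390425/161644 ≈ -14.788)
(4867 + 1762)/(Y + (-1732 - 2087)) = (4867 + 1762)/(-2390425/161644 + (-1732 - 2087)) = 6629/(-2390425/161644 - 3819) = 6629/(-619708861/161644) = 6629*(-161644/619708861) = -1071538076/619708861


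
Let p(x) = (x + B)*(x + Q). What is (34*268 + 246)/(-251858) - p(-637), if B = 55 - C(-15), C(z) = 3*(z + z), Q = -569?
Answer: -74720228687/125929 ≈ -5.9335e+5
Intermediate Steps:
C(z) = 6*z (C(z) = 3*(2*z) = 6*z)
B = 145 (B = 55 - 6*(-15) = 55 - 1*(-90) = 55 + 90 = 145)
p(x) = (-569 + x)*(145 + x) (p(x) = (x + 145)*(x - 569) = (145 + x)*(-569 + x) = (-569 + x)*(145 + x))
(34*268 + 246)/(-251858) - p(-637) = (34*268 + 246)/(-251858) - (-82505 + (-637)**2 - 424*(-637)) = (9112 + 246)*(-1/251858) - (-82505 + 405769 + 270088) = 9358*(-1/251858) - 1*593352 = -4679/125929 - 593352 = -74720228687/125929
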